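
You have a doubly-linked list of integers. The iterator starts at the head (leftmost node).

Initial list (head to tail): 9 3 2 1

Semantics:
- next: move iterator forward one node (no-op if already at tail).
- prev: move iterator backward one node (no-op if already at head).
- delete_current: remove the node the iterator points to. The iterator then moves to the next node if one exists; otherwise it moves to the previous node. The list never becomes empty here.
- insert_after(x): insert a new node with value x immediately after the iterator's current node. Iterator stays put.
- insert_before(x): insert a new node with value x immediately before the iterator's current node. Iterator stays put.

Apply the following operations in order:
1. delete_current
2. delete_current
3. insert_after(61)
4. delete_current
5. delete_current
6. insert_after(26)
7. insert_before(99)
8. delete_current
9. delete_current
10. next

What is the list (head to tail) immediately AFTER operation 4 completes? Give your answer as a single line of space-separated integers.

After 1 (delete_current): list=[3, 2, 1] cursor@3
After 2 (delete_current): list=[2, 1] cursor@2
After 3 (insert_after(61)): list=[2, 61, 1] cursor@2
After 4 (delete_current): list=[61, 1] cursor@61

Answer: 61 1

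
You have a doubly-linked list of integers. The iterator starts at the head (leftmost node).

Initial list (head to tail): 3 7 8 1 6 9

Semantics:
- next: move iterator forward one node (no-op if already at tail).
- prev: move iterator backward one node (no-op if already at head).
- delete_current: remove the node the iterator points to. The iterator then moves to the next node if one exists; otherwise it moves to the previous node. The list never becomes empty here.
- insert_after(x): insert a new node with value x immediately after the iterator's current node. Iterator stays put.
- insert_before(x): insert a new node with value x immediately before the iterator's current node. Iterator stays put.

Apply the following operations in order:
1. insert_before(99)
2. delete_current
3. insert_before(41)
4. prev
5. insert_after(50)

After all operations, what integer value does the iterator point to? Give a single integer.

After 1 (insert_before(99)): list=[99, 3, 7, 8, 1, 6, 9] cursor@3
After 2 (delete_current): list=[99, 7, 8, 1, 6, 9] cursor@7
After 3 (insert_before(41)): list=[99, 41, 7, 8, 1, 6, 9] cursor@7
After 4 (prev): list=[99, 41, 7, 8, 1, 6, 9] cursor@41
After 5 (insert_after(50)): list=[99, 41, 50, 7, 8, 1, 6, 9] cursor@41

Answer: 41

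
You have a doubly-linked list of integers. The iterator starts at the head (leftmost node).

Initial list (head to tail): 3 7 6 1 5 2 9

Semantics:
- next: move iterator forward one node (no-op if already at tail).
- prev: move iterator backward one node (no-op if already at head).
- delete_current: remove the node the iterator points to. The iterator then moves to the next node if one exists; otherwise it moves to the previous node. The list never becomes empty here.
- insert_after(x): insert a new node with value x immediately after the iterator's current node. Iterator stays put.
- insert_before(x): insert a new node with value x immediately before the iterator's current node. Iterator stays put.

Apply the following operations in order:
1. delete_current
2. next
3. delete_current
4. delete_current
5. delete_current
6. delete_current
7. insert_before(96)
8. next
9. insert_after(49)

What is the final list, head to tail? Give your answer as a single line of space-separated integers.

Answer: 7 96 9 49

Derivation:
After 1 (delete_current): list=[7, 6, 1, 5, 2, 9] cursor@7
After 2 (next): list=[7, 6, 1, 5, 2, 9] cursor@6
After 3 (delete_current): list=[7, 1, 5, 2, 9] cursor@1
After 4 (delete_current): list=[7, 5, 2, 9] cursor@5
After 5 (delete_current): list=[7, 2, 9] cursor@2
After 6 (delete_current): list=[7, 9] cursor@9
After 7 (insert_before(96)): list=[7, 96, 9] cursor@9
After 8 (next): list=[7, 96, 9] cursor@9
After 9 (insert_after(49)): list=[7, 96, 9, 49] cursor@9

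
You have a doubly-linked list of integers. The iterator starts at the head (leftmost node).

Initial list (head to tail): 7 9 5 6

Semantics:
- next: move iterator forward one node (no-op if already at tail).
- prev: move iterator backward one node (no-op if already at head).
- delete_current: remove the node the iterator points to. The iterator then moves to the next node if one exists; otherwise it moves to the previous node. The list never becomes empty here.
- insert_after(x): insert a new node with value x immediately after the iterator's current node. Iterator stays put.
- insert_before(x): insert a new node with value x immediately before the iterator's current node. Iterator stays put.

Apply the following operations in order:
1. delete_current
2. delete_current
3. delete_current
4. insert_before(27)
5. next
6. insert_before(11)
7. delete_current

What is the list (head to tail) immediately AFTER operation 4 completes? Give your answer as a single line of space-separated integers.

After 1 (delete_current): list=[9, 5, 6] cursor@9
After 2 (delete_current): list=[5, 6] cursor@5
After 3 (delete_current): list=[6] cursor@6
After 4 (insert_before(27)): list=[27, 6] cursor@6

Answer: 27 6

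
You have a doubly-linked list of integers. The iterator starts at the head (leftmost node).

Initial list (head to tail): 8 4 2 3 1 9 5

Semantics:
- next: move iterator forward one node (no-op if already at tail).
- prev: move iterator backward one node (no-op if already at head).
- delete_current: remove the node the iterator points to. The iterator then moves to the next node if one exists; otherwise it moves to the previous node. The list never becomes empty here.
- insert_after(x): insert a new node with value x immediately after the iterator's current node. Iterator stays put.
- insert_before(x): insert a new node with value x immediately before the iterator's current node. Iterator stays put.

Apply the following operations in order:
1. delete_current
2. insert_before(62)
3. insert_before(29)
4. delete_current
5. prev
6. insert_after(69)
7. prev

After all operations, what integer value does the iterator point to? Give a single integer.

After 1 (delete_current): list=[4, 2, 3, 1, 9, 5] cursor@4
After 2 (insert_before(62)): list=[62, 4, 2, 3, 1, 9, 5] cursor@4
After 3 (insert_before(29)): list=[62, 29, 4, 2, 3, 1, 9, 5] cursor@4
After 4 (delete_current): list=[62, 29, 2, 3, 1, 9, 5] cursor@2
After 5 (prev): list=[62, 29, 2, 3, 1, 9, 5] cursor@29
After 6 (insert_after(69)): list=[62, 29, 69, 2, 3, 1, 9, 5] cursor@29
After 7 (prev): list=[62, 29, 69, 2, 3, 1, 9, 5] cursor@62

Answer: 62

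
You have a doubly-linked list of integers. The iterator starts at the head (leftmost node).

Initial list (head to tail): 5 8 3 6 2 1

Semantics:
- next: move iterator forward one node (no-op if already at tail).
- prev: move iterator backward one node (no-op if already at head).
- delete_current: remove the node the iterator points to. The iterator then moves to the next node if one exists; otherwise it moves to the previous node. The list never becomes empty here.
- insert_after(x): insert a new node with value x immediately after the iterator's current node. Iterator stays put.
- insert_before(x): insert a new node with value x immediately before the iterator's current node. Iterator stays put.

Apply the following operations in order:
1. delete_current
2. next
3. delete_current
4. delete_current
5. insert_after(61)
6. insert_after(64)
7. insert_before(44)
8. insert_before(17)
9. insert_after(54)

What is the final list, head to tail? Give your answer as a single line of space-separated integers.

Answer: 8 44 17 2 54 64 61 1

Derivation:
After 1 (delete_current): list=[8, 3, 6, 2, 1] cursor@8
After 2 (next): list=[8, 3, 6, 2, 1] cursor@3
After 3 (delete_current): list=[8, 6, 2, 1] cursor@6
After 4 (delete_current): list=[8, 2, 1] cursor@2
After 5 (insert_after(61)): list=[8, 2, 61, 1] cursor@2
After 6 (insert_after(64)): list=[8, 2, 64, 61, 1] cursor@2
After 7 (insert_before(44)): list=[8, 44, 2, 64, 61, 1] cursor@2
After 8 (insert_before(17)): list=[8, 44, 17, 2, 64, 61, 1] cursor@2
After 9 (insert_after(54)): list=[8, 44, 17, 2, 54, 64, 61, 1] cursor@2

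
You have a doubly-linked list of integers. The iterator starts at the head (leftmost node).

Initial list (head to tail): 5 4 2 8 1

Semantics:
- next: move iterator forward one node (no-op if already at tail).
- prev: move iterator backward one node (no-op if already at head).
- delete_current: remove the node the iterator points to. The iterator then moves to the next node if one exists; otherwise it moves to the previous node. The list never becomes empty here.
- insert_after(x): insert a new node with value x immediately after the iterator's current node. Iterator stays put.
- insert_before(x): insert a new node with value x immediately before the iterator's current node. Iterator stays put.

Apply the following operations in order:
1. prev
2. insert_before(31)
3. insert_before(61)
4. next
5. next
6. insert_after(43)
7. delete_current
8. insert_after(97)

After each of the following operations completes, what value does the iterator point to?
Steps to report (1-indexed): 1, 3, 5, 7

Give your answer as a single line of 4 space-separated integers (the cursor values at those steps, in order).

Answer: 5 5 2 43

Derivation:
After 1 (prev): list=[5, 4, 2, 8, 1] cursor@5
After 2 (insert_before(31)): list=[31, 5, 4, 2, 8, 1] cursor@5
After 3 (insert_before(61)): list=[31, 61, 5, 4, 2, 8, 1] cursor@5
After 4 (next): list=[31, 61, 5, 4, 2, 8, 1] cursor@4
After 5 (next): list=[31, 61, 5, 4, 2, 8, 1] cursor@2
After 6 (insert_after(43)): list=[31, 61, 5, 4, 2, 43, 8, 1] cursor@2
After 7 (delete_current): list=[31, 61, 5, 4, 43, 8, 1] cursor@43
After 8 (insert_after(97)): list=[31, 61, 5, 4, 43, 97, 8, 1] cursor@43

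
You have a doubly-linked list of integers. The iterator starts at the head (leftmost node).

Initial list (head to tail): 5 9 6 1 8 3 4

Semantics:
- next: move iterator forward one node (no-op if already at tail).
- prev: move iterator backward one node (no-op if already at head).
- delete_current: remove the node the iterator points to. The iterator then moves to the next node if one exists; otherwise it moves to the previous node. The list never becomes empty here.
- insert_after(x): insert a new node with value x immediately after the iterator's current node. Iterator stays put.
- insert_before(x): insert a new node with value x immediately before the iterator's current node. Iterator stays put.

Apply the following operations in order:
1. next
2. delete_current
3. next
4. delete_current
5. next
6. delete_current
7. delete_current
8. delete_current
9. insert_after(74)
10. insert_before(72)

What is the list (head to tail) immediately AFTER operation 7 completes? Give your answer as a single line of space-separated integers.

Answer: 5 6 8

Derivation:
After 1 (next): list=[5, 9, 6, 1, 8, 3, 4] cursor@9
After 2 (delete_current): list=[5, 6, 1, 8, 3, 4] cursor@6
After 3 (next): list=[5, 6, 1, 8, 3, 4] cursor@1
After 4 (delete_current): list=[5, 6, 8, 3, 4] cursor@8
After 5 (next): list=[5, 6, 8, 3, 4] cursor@3
After 6 (delete_current): list=[5, 6, 8, 4] cursor@4
After 7 (delete_current): list=[5, 6, 8] cursor@8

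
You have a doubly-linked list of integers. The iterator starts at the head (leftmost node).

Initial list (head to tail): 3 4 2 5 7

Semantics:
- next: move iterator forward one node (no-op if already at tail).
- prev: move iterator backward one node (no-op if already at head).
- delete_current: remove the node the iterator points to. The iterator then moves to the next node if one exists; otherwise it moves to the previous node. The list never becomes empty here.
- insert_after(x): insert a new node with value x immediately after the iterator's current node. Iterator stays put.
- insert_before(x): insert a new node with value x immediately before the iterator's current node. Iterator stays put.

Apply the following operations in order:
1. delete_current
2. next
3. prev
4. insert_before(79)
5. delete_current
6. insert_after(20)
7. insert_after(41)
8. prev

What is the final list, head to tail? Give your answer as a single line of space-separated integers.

After 1 (delete_current): list=[4, 2, 5, 7] cursor@4
After 2 (next): list=[4, 2, 5, 7] cursor@2
After 3 (prev): list=[4, 2, 5, 7] cursor@4
After 4 (insert_before(79)): list=[79, 4, 2, 5, 7] cursor@4
After 5 (delete_current): list=[79, 2, 5, 7] cursor@2
After 6 (insert_after(20)): list=[79, 2, 20, 5, 7] cursor@2
After 7 (insert_after(41)): list=[79, 2, 41, 20, 5, 7] cursor@2
After 8 (prev): list=[79, 2, 41, 20, 5, 7] cursor@79

Answer: 79 2 41 20 5 7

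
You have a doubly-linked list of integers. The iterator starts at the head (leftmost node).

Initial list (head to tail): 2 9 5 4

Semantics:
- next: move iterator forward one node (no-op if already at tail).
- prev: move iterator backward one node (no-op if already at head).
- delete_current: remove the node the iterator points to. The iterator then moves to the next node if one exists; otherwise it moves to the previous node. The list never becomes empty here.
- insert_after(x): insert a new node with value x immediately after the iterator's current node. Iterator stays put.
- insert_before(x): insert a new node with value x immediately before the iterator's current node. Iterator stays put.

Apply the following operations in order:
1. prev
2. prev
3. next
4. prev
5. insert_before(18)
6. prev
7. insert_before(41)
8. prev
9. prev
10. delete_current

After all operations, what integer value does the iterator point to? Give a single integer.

Answer: 18

Derivation:
After 1 (prev): list=[2, 9, 5, 4] cursor@2
After 2 (prev): list=[2, 9, 5, 4] cursor@2
After 3 (next): list=[2, 9, 5, 4] cursor@9
After 4 (prev): list=[2, 9, 5, 4] cursor@2
After 5 (insert_before(18)): list=[18, 2, 9, 5, 4] cursor@2
After 6 (prev): list=[18, 2, 9, 5, 4] cursor@18
After 7 (insert_before(41)): list=[41, 18, 2, 9, 5, 4] cursor@18
After 8 (prev): list=[41, 18, 2, 9, 5, 4] cursor@41
After 9 (prev): list=[41, 18, 2, 9, 5, 4] cursor@41
After 10 (delete_current): list=[18, 2, 9, 5, 4] cursor@18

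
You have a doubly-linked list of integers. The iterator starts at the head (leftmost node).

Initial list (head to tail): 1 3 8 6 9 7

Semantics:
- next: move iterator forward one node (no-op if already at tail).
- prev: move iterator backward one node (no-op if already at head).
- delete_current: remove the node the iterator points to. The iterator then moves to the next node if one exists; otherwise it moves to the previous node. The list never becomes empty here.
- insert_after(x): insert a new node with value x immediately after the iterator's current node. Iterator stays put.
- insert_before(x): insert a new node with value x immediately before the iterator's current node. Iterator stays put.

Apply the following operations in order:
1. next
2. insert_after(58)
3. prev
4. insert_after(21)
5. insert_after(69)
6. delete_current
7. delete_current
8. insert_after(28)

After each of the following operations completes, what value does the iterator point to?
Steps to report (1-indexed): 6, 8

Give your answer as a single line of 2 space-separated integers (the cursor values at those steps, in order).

After 1 (next): list=[1, 3, 8, 6, 9, 7] cursor@3
After 2 (insert_after(58)): list=[1, 3, 58, 8, 6, 9, 7] cursor@3
After 3 (prev): list=[1, 3, 58, 8, 6, 9, 7] cursor@1
After 4 (insert_after(21)): list=[1, 21, 3, 58, 8, 6, 9, 7] cursor@1
After 5 (insert_after(69)): list=[1, 69, 21, 3, 58, 8, 6, 9, 7] cursor@1
After 6 (delete_current): list=[69, 21, 3, 58, 8, 6, 9, 7] cursor@69
After 7 (delete_current): list=[21, 3, 58, 8, 6, 9, 7] cursor@21
After 8 (insert_after(28)): list=[21, 28, 3, 58, 8, 6, 9, 7] cursor@21

Answer: 69 21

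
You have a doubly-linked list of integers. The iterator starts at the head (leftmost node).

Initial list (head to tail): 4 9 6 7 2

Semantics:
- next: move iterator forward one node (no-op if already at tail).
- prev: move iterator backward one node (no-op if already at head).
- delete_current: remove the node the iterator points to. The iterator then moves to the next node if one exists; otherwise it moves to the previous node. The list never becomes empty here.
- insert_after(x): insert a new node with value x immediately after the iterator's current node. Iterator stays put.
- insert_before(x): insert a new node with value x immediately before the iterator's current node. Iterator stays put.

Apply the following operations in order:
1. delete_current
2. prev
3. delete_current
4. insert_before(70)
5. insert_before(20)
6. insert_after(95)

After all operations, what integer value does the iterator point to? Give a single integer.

Answer: 6

Derivation:
After 1 (delete_current): list=[9, 6, 7, 2] cursor@9
After 2 (prev): list=[9, 6, 7, 2] cursor@9
After 3 (delete_current): list=[6, 7, 2] cursor@6
After 4 (insert_before(70)): list=[70, 6, 7, 2] cursor@6
After 5 (insert_before(20)): list=[70, 20, 6, 7, 2] cursor@6
After 6 (insert_after(95)): list=[70, 20, 6, 95, 7, 2] cursor@6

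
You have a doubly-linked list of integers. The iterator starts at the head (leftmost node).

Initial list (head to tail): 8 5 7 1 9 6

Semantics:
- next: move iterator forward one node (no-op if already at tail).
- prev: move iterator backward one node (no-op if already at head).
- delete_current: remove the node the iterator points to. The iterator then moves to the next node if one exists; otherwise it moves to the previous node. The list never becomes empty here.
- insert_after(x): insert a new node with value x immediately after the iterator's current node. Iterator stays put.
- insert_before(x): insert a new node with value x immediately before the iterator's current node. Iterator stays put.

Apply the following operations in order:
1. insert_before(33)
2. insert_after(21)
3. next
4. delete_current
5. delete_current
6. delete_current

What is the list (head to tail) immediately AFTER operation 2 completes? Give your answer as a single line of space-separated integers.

After 1 (insert_before(33)): list=[33, 8, 5, 7, 1, 9, 6] cursor@8
After 2 (insert_after(21)): list=[33, 8, 21, 5, 7, 1, 9, 6] cursor@8

Answer: 33 8 21 5 7 1 9 6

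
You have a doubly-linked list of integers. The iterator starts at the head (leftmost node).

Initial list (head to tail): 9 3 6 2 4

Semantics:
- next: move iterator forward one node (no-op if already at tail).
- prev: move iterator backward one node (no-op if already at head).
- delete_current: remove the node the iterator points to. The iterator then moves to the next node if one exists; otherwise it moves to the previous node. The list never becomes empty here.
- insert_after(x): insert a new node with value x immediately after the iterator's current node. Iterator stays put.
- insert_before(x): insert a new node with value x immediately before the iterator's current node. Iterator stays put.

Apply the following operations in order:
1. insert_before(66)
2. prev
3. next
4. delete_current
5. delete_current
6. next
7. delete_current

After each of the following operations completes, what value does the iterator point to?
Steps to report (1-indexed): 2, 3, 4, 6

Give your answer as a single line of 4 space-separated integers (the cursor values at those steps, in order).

After 1 (insert_before(66)): list=[66, 9, 3, 6, 2, 4] cursor@9
After 2 (prev): list=[66, 9, 3, 6, 2, 4] cursor@66
After 3 (next): list=[66, 9, 3, 6, 2, 4] cursor@9
After 4 (delete_current): list=[66, 3, 6, 2, 4] cursor@3
After 5 (delete_current): list=[66, 6, 2, 4] cursor@6
After 6 (next): list=[66, 6, 2, 4] cursor@2
After 7 (delete_current): list=[66, 6, 4] cursor@4

Answer: 66 9 3 2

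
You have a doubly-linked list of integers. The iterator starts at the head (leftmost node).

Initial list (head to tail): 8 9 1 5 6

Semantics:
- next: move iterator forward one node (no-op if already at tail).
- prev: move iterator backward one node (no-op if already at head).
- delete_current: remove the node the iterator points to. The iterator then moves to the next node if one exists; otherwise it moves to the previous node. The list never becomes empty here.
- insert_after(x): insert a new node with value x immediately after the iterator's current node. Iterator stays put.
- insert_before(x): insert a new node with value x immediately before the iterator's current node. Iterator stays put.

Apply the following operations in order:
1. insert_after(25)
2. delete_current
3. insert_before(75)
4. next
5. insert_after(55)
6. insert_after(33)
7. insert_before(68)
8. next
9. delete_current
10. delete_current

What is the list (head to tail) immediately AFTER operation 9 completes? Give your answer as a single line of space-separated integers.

After 1 (insert_after(25)): list=[8, 25, 9, 1, 5, 6] cursor@8
After 2 (delete_current): list=[25, 9, 1, 5, 6] cursor@25
After 3 (insert_before(75)): list=[75, 25, 9, 1, 5, 6] cursor@25
After 4 (next): list=[75, 25, 9, 1, 5, 6] cursor@9
After 5 (insert_after(55)): list=[75, 25, 9, 55, 1, 5, 6] cursor@9
After 6 (insert_after(33)): list=[75, 25, 9, 33, 55, 1, 5, 6] cursor@9
After 7 (insert_before(68)): list=[75, 25, 68, 9, 33, 55, 1, 5, 6] cursor@9
After 8 (next): list=[75, 25, 68, 9, 33, 55, 1, 5, 6] cursor@33
After 9 (delete_current): list=[75, 25, 68, 9, 55, 1, 5, 6] cursor@55

Answer: 75 25 68 9 55 1 5 6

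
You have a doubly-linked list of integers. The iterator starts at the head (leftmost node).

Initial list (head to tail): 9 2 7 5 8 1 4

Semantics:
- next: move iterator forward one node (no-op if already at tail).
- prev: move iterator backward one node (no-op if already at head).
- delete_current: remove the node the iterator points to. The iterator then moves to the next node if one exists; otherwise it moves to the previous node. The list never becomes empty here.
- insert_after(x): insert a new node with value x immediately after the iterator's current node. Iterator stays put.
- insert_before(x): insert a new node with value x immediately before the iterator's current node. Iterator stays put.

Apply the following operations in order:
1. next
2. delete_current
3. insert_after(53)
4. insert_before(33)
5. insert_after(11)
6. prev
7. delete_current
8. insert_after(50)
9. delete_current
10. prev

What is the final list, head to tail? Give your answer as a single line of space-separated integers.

Answer: 9 50 11 53 5 8 1 4

Derivation:
After 1 (next): list=[9, 2, 7, 5, 8, 1, 4] cursor@2
After 2 (delete_current): list=[9, 7, 5, 8, 1, 4] cursor@7
After 3 (insert_after(53)): list=[9, 7, 53, 5, 8, 1, 4] cursor@7
After 4 (insert_before(33)): list=[9, 33, 7, 53, 5, 8, 1, 4] cursor@7
After 5 (insert_after(11)): list=[9, 33, 7, 11, 53, 5, 8, 1, 4] cursor@7
After 6 (prev): list=[9, 33, 7, 11, 53, 5, 8, 1, 4] cursor@33
After 7 (delete_current): list=[9, 7, 11, 53, 5, 8, 1, 4] cursor@7
After 8 (insert_after(50)): list=[9, 7, 50, 11, 53, 5, 8, 1, 4] cursor@7
After 9 (delete_current): list=[9, 50, 11, 53, 5, 8, 1, 4] cursor@50
After 10 (prev): list=[9, 50, 11, 53, 5, 8, 1, 4] cursor@9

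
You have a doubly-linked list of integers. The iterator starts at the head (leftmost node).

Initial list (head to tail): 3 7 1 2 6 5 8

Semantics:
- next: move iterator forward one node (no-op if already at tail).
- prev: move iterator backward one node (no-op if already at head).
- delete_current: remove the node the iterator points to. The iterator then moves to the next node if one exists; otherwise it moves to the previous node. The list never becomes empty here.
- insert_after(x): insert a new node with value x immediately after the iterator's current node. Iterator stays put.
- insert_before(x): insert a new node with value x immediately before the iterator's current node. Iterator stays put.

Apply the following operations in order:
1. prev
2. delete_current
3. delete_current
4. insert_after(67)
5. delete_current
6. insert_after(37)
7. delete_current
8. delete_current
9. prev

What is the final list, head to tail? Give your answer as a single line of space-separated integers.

Answer: 2 6 5 8

Derivation:
After 1 (prev): list=[3, 7, 1, 2, 6, 5, 8] cursor@3
After 2 (delete_current): list=[7, 1, 2, 6, 5, 8] cursor@7
After 3 (delete_current): list=[1, 2, 6, 5, 8] cursor@1
After 4 (insert_after(67)): list=[1, 67, 2, 6, 5, 8] cursor@1
After 5 (delete_current): list=[67, 2, 6, 5, 8] cursor@67
After 6 (insert_after(37)): list=[67, 37, 2, 6, 5, 8] cursor@67
After 7 (delete_current): list=[37, 2, 6, 5, 8] cursor@37
After 8 (delete_current): list=[2, 6, 5, 8] cursor@2
After 9 (prev): list=[2, 6, 5, 8] cursor@2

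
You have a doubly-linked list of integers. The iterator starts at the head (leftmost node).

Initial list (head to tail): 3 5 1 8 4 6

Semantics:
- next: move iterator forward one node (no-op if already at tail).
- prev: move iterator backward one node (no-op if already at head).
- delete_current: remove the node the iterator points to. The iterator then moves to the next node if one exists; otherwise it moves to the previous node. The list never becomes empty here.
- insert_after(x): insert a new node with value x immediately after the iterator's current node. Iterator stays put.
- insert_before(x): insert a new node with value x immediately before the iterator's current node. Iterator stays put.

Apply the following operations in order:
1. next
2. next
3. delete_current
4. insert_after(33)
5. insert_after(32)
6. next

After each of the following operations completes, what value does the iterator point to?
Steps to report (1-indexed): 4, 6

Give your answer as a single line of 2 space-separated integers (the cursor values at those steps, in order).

After 1 (next): list=[3, 5, 1, 8, 4, 6] cursor@5
After 2 (next): list=[3, 5, 1, 8, 4, 6] cursor@1
After 3 (delete_current): list=[3, 5, 8, 4, 6] cursor@8
After 4 (insert_after(33)): list=[3, 5, 8, 33, 4, 6] cursor@8
After 5 (insert_after(32)): list=[3, 5, 8, 32, 33, 4, 6] cursor@8
After 6 (next): list=[3, 5, 8, 32, 33, 4, 6] cursor@32

Answer: 8 32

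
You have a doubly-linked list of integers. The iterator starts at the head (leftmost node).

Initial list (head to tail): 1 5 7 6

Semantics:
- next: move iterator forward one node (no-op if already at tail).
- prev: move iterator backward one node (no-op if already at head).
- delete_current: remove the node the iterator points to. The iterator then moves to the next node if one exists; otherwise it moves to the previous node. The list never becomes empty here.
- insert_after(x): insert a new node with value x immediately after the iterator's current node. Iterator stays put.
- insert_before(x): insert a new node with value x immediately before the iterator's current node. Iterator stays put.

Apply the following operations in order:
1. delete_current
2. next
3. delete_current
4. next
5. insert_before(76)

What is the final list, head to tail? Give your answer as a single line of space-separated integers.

After 1 (delete_current): list=[5, 7, 6] cursor@5
After 2 (next): list=[5, 7, 6] cursor@7
After 3 (delete_current): list=[5, 6] cursor@6
After 4 (next): list=[5, 6] cursor@6
After 5 (insert_before(76)): list=[5, 76, 6] cursor@6

Answer: 5 76 6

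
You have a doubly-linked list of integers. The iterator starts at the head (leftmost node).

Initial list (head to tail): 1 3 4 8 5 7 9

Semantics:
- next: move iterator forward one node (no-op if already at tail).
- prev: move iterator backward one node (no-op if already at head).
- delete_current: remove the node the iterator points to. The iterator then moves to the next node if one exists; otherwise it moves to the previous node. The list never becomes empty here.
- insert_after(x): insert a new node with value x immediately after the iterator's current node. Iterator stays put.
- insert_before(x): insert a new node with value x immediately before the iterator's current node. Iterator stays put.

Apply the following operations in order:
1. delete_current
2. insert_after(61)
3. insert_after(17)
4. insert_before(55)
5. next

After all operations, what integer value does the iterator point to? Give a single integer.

After 1 (delete_current): list=[3, 4, 8, 5, 7, 9] cursor@3
After 2 (insert_after(61)): list=[3, 61, 4, 8, 5, 7, 9] cursor@3
After 3 (insert_after(17)): list=[3, 17, 61, 4, 8, 5, 7, 9] cursor@3
After 4 (insert_before(55)): list=[55, 3, 17, 61, 4, 8, 5, 7, 9] cursor@3
After 5 (next): list=[55, 3, 17, 61, 4, 8, 5, 7, 9] cursor@17

Answer: 17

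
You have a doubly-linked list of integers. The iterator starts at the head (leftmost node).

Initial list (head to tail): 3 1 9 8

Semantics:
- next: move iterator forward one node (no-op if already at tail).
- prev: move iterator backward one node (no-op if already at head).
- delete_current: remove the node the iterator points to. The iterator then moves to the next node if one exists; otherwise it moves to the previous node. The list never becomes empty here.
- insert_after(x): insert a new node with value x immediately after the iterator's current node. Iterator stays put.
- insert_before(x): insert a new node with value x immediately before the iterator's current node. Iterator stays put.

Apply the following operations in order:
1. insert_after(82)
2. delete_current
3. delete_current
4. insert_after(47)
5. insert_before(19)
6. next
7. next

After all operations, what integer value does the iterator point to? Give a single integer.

Answer: 9

Derivation:
After 1 (insert_after(82)): list=[3, 82, 1, 9, 8] cursor@3
After 2 (delete_current): list=[82, 1, 9, 8] cursor@82
After 3 (delete_current): list=[1, 9, 8] cursor@1
After 4 (insert_after(47)): list=[1, 47, 9, 8] cursor@1
After 5 (insert_before(19)): list=[19, 1, 47, 9, 8] cursor@1
After 6 (next): list=[19, 1, 47, 9, 8] cursor@47
After 7 (next): list=[19, 1, 47, 9, 8] cursor@9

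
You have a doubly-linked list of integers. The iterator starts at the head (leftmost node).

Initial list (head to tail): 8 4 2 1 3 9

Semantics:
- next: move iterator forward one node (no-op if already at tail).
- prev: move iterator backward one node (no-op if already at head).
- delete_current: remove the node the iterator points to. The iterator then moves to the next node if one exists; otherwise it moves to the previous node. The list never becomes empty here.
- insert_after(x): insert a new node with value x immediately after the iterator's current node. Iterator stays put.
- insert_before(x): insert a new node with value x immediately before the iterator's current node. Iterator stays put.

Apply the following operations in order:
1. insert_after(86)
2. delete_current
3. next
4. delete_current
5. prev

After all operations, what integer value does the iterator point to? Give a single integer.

Answer: 86

Derivation:
After 1 (insert_after(86)): list=[8, 86, 4, 2, 1, 3, 9] cursor@8
After 2 (delete_current): list=[86, 4, 2, 1, 3, 9] cursor@86
After 3 (next): list=[86, 4, 2, 1, 3, 9] cursor@4
After 4 (delete_current): list=[86, 2, 1, 3, 9] cursor@2
After 5 (prev): list=[86, 2, 1, 3, 9] cursor@86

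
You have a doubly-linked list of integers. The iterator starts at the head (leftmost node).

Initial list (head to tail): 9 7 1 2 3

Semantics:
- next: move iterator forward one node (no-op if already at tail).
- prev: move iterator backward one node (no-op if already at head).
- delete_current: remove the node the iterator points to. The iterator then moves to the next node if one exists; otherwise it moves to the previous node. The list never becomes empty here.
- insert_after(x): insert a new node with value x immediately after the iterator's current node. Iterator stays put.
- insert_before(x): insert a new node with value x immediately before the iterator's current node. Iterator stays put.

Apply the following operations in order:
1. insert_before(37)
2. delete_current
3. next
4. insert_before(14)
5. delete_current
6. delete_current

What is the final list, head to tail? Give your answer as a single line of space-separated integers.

Answer: 37 7 14 3

Derivation:
After 1 (insert_before(37)): list=[37, 9, 7, 1, 2, 3] cursor@9
After 2 (delete_current): list=[37, 7, 1, 2, 3] cursor@7
After 3 (next): list=[37, 7, 1, 2, 3] cursor@1
After 4 (insert_before(14)): list=[37, 7, 14, 1, 2, 3] cursor@1
After 5 (delete_current): list=[37, 7, 14, 2, 3] cursor@2
After 6 (delete_current): list=[37, 7, 14, 3] cursor@3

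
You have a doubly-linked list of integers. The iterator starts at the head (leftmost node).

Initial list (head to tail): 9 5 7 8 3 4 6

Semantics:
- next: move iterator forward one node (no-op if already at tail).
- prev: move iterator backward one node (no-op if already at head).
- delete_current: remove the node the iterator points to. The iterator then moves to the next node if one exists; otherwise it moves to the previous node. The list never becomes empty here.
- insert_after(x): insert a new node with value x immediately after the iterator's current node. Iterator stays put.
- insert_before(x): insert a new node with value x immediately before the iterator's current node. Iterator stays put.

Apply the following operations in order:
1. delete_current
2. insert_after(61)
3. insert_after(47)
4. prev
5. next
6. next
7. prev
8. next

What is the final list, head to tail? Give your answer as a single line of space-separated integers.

After 1 (delete_current): list=[5, 7, 8, 3, 4, 6] cursor@5
After 2 (insert_after(61)): list=[5, 61, 7, 8, 3, 4, 6] cursor@5
After 3 (insert_after(47)): list=[5, 47, 61, 7, 8, 3, 4, 6] cursor@5
After 4 (prev): list=[5, 47, 61, 7, 8, 3, 4, 6] cursor@5
After 5 (next): list=[5, 47, 61, 7, 8, 3, 4, 6] cursor@47
After 6 (next): list=[5, 47, 61, 7, 8, 3, 4, 6] cursor@61
After 7 (prev): list=[5, 47, 61, 7, 8, 3, 4, 6] cursor@47
After 8 (next): list=[5, 47, 61, 7, 8, 3, 4, 6] cursor@61

Answer: 5 47 61 7 8 3 4 6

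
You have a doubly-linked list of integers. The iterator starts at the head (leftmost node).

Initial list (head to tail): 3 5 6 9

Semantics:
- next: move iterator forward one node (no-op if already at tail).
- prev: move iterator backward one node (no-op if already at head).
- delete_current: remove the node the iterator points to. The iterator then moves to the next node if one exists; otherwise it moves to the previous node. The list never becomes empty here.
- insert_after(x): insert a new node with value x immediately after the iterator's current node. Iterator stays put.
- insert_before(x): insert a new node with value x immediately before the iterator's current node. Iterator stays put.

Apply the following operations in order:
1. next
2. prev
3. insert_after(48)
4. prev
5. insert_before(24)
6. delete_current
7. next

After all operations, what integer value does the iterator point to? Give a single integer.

After 1 (next): list=[3, 5, 6, 9] cursor@5
After 2 (prev): list=[3, 5, 6, 9] cursor@3
After 3 (insert_after(48)): list=[3, 48, 5, 6, 9] cursor@3
After 4 (prev): list=[3, 48, 5, 6, 9] cursor@3
After 5 (insert_before(24)): list=[24, 3, 48, 5, 6, 9] cursor@3
After 6 (delete_current): list=[24, 48, 5, 6, 9] cursor@48
After 7 (next): list=[24, 48, 5, 6, 9] cursor@5

Answer: 5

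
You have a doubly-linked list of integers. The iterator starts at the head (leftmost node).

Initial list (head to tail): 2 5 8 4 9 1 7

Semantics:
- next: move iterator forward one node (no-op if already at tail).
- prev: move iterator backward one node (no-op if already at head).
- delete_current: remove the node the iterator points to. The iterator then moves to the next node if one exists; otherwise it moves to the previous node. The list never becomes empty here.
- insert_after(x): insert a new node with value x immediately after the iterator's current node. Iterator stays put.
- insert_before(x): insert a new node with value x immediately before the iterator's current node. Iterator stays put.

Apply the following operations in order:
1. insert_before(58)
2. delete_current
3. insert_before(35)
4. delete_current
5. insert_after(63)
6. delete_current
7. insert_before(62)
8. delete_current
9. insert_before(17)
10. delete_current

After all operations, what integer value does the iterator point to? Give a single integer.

After 1 (insert_before(58)): list=[58, 2, 5, 8, 4, 9, 1, 7] cursor@2
After 2 (delete_current): list=[58, 5, 8, 4, 9, 1, 7] cursor@5
After 3 (insert_before(35)): list=[58, 35, 5, 8, 4, 9, 1, 7] cursor@5
After 4 (delete_current): list=[58, 35, 8, 4, 9, 1, 7] cursor@8
After 5 (insert_after(63)): list=[58, 35, 8, 63, 4, 9, 1, 7] cursor@8
After 6 (delete_current): list=[58, 35, 63, 4, 9, 1, 7] cursor@63
After 7 (insert_before(62)): list=[58, 35, 62, 63, 4, 9, 1, 7] cursor@63
After 8 (delete_current): list=[58, 35, 62, 4, 9, 1, 7] cursor@4
After 9 (insert_before(17)): list=[58, 35, 62, 17, 4, 9, 1, 7] cursor@4
After 10 (delete_current): list=[58, 35, 62, 17, 9, 1, 7] cursor@9

Answer: 9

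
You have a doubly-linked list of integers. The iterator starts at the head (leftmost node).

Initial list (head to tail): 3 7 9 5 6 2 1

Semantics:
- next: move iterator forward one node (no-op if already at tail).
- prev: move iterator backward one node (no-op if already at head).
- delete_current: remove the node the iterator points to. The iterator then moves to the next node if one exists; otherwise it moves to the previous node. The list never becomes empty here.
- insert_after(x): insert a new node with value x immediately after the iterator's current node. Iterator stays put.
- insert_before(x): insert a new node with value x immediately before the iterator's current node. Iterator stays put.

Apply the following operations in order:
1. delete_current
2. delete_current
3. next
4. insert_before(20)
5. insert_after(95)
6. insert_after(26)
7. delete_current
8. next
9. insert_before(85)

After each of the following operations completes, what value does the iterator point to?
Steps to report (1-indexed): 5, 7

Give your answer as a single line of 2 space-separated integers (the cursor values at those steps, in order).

After 1 (delete_current): list=[7, 9, 5, 6, 2, 1] cursor@7
After 2 (delete_current): list=[9, 5, 6, 2, 1] cursor@9
After 3 (next): list=[9, 5, 6, 2, 1] cursor@5
After 4 (insert_before(20)): list=[9, 20, 5, 6, 2, 1] cursor@5
After 5 (insert_after(95)): list=[9, 20, 5, 95, 6, 2, 1] cursor@5
After 6 (insert_after(26)): list=[9, 20, 5, 26, 95, 6, 2, 1] cursor@5
After 7 (delete_current): list=[9, 20, 26, 95, 6, 2, 1] cursor@26
After 8 (next): list=[9, 20, 26, 95, 6, 2, 1] cursor@95
After 9 (insert_before(85)): list=[9, 20, 26, 85, 95, 6, 2, 1] cursor@95

Answer: 5 26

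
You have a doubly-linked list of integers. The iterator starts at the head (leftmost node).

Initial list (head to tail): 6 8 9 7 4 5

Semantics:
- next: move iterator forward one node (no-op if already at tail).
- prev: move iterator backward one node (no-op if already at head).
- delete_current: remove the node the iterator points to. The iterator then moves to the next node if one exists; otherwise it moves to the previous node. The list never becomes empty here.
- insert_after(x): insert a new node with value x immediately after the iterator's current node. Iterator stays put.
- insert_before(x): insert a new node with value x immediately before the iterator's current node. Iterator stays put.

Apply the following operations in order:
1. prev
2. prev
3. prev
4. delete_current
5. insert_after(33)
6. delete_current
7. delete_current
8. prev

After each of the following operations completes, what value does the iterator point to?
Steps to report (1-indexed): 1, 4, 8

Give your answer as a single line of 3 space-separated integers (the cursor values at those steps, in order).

Answer: 6 8 9

Derivation:
After 1 (prev): list=[6, 8, 9, 7, 4, 5] cursor@6
After 2 (prev): list=[6, 8, 9, 7, 4, 5] cursor@6
After 3 (prev): list=[6, 8, 9, 7, 4, 5] cursor@6
After 4 (delete_current): list=[8, 9, 7, 4, 5] cursor@8
After 5 (insert_after(33)): list=[8, 33, 9, 7, 4, 5] cursor@8
After 6 (delete_current): list=[33, 9, 7, 4, 5] cursor@33
After 7 (delete_current): list=[9, 7, 4, 5] cursor@9
After 8 (prev): list=[9, 7, 4, 5] cursor@9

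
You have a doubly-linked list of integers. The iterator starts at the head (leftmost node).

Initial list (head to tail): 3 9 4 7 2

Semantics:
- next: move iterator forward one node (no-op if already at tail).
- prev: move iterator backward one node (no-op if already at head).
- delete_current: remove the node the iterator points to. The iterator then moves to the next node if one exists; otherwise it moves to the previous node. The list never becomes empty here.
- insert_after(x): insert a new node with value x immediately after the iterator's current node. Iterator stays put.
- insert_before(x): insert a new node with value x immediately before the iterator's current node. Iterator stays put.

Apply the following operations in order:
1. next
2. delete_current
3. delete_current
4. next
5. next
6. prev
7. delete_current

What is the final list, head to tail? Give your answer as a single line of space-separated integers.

Answer: 3 2

Derivation:
After 1 (next): list=[3, 9, 4, 7, 2] cursor@9
After 2 (delete_current): list=[3, 4, 7, 2] cursor@4
After 3 (delete_current): list=[3, 7, 2] cursor@7
After 4 (next): list=[3, 7, 2] cursor@2
After 5 (next): list=[3, 7, 2] cursor@2
After 6 (prev): list=[3, 7, 2] cursor@7
After 7 (delete_current): list=[3, 2] cursor@2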